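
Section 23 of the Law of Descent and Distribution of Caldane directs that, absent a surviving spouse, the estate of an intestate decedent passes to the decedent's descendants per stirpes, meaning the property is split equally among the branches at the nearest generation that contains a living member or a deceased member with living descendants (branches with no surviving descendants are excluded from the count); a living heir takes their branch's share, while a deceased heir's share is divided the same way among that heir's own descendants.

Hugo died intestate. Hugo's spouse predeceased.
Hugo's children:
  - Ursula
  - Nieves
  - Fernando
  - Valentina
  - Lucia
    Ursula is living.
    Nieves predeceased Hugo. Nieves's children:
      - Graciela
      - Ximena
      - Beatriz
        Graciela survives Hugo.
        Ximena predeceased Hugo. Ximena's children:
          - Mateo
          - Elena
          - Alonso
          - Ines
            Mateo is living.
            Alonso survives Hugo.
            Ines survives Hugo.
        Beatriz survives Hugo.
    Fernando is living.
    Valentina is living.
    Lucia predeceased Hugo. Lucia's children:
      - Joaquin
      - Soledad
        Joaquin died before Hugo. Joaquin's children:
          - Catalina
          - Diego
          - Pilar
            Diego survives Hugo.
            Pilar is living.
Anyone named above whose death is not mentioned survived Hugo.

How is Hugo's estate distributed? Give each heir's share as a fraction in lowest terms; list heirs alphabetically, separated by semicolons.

Alonso 1/60; Beatriz 1/15; Catalina 1/30; Diego 1/30; Elena 1/60; Fernando 1/5; Graciela 1/15; Ines 1/60; Mateo 1/60; Pilar 1/30; Soledad 1/10; Ursula 1/5; Valentina 1/5

There is no surviving spouse, so the entire estate passes to Hugo's descendants per stirpes.
The estate is divided into 5 equal shares of 1/5 among Ursula, Nieves, Fernando, Valentina, Lucia.
Ursula is living and takes 1/5.
Nieves predeceased; the 1/5 allotted to Nieves's branch passes to Nieves's issue by representation.
The 1/5 is divided into 3 equal shares of 1/15 among Graciela, Ximena, Beatriz.
Graciela is living and takes 1/15.
Ximena predeceased; the 1/15 allotted to Ximena's branch passes to Ximena's issue by representation.
The 1/15 is divided into 4 equal shares of 1/60 among Mateo, Elena, Alonso, Ines.
Mateo is living and takes 1/60.
Elena is living and takes 1/60.
Alonso is living and takes 1/60.
Ines is living and takes 1/60.
Beatriz is living and takes 1/15.
Fernando is living and takes 1/5.
Valentina is living and takes 1/5.
Lucia predeceased; the 1/5 allotted to Lucia's branch passes to Lucia's issue by representation.
The 1/5 is divided into 2 equal shares of 1/10 among Joaquin, Soledad.
Joaquin predeceased; the 1/10 allotted to Joaquin's branch passes to Joaquin's issue by representation.
The 1/10 is divided into 3 equal shares of 1/30 among Catalina, Diego, Pilar.
Catalina is living and takes 1/30.
Diego is living and takes 1/30.
Pilar is living and takes 1/30.
Soledad is living and takes 1/10.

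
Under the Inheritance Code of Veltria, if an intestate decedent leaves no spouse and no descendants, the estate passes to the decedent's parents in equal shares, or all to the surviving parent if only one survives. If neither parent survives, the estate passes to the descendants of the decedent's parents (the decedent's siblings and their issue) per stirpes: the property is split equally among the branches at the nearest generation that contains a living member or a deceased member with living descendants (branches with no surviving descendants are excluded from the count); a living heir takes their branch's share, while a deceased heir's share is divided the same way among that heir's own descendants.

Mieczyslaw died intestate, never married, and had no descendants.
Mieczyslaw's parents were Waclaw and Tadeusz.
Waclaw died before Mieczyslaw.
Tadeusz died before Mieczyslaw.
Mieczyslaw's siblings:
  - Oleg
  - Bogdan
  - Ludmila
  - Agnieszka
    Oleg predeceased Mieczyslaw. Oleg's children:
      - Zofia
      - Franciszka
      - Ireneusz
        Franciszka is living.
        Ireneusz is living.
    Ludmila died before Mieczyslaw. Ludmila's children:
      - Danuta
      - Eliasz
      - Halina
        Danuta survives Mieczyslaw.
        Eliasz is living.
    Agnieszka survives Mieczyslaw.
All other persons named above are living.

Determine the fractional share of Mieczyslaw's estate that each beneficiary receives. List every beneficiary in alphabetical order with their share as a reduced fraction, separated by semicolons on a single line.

Agnieszka 1/4; Bogdan 1/4; Danuta 1/12; Eliasz 1/12; Franciszka 1/12; Halina 1/12; Ireneusz 1/12; Zofia 1/12

Neither parent survives and there are no descendants, so the estate passes to Mieczyslaw's siblings and their issue per stirpes.
The estate is divided into 4 equal shares of 1/4 among Oleg, Bogdan, Ludmila, Agnieszka.
Oleg predeceased; the 1/4 allotted to Oleg's branch passes to Oleg's issue by representation.
The 1/4 is divided into 3 equal shares of 1/12 among Zofia, Franciszka, Ireneusz.
Zofia is living and takes 1/12.
Franciszka is living and takes 1/12.
Ireneusz is living and takes 1/12.
Bogdan is living and takes 1/4.
Ludmila predeceased; the 1/4 allotted to Ludmila's branch passes to Ludmila's issue by representation.
The 1/4 is divided into 3 equal shares of 1/12 among Danuta, Eliasz, Halina.
Danuta is living and takes 1/12.
Eliasz is living and takes 1/12.
Halina is living and takes 1/12.
Agnieszka is living and takes 1/4.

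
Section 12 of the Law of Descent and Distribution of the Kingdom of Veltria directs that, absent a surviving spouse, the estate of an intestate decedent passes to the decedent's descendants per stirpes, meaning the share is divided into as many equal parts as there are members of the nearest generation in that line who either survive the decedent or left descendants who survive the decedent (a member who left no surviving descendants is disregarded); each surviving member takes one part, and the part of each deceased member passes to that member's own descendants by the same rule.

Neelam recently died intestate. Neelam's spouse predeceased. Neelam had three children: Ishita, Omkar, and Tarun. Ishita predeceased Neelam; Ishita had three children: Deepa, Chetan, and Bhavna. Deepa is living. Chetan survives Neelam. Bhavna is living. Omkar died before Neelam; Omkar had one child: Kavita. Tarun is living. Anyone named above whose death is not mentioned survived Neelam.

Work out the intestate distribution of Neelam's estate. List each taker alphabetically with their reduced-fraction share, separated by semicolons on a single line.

Bhavna 1/9; Chetan 1/9; Deepa 1/9; Kavita 1/3; Tarun 1/3

There is no surviving spouse, so the entire estate passes to Neelam's descendants per stirpes.
The estate is divided into 3 equal shares of 1/3 among Ishita, Omkar, Tarun.
Ishita predeceased; the 1/3 allotted to Ishita's branch passes to Ishita's issue by representation.
The 1/3 is divided into 3 equal shares of 1/9 among Deepa, Chetan, Bhavna.
Deepa is living and takes 1/9.
Chetan is living and takes 1/9.
Bhavna is living and takes 1/9.
Omkar predeceased; the 1/3 allotted to Omkar's branch passes to Omkar's issue by representation.
Kavita is the sole taker at this level and receives the full 1/3.
Tarun is living and takes 1/3.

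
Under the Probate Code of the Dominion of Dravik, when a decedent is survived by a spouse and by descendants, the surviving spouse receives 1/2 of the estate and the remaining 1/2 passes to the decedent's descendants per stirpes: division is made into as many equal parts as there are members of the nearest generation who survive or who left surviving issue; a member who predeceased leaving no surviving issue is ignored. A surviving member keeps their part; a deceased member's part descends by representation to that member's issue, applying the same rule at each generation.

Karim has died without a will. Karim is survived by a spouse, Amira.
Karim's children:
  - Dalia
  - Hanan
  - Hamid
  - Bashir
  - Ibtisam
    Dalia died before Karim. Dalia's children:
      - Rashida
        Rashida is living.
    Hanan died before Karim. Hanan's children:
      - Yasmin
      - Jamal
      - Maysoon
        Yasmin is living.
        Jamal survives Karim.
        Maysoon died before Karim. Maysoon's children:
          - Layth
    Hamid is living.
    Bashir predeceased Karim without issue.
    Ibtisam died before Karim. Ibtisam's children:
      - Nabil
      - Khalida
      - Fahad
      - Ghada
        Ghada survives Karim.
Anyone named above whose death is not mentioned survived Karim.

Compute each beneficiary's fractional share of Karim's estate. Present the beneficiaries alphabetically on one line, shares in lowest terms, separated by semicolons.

Amira, as surviving spouse, takes 1/2.
The remaining 1/2 passes to Karim's descendants per stirpes.
Bashir left no surviving issue, so that branch lapses and is disregarded.
The 1/2 is divided into 4 equal shares of 1/8 among Dalia, Hanan, Hamid, Ibtisam.
Dalia predeceased; the 1/8 allotted to Dalia's branch passes to Dalia's issue by representation.
Rashida is the sole taker at this level and receives the full 1/8.
Hanan predeceased; the 1/8 allotted to Hanan's branch passes to Hanan's issue by representation.
The 1/8 is divided into 3 equal shares of 1/24 among Yasmin, Jamal, Maysoon.
Yasmin is living and takes 1/24.
Jamal is living and takes 1/24.
Maysoon predeceased; the 1/24 allotted to Maysoon's branch passes to Maysoon's issue by representation.
Layth is the sole taker at this level and receives the full 1/24.
Hamid is living and takes 1/8.
Ibtisam predeceased; the 1/8 allotted to Ibtisam's branch passes to Ibtisam's issue by representation.
The 1/8 is divided into 4 equal shares of 1/32 among Nabil, Khalida, Fahad, Ghada.
Nabil is living and takes 1/32.
Khalida is living and takes 1/32.
Fahad is living and takes 1/32.
Ghada is living and takes 1/32.

Amira 1/2; Fahad 1/32; Ghada 1/32; Hamid 1/8; Jamal 1/24; Khalida 1/32; Layth 1/24; Nabil 1/32; Rashida 1/8; Yasmin 1/24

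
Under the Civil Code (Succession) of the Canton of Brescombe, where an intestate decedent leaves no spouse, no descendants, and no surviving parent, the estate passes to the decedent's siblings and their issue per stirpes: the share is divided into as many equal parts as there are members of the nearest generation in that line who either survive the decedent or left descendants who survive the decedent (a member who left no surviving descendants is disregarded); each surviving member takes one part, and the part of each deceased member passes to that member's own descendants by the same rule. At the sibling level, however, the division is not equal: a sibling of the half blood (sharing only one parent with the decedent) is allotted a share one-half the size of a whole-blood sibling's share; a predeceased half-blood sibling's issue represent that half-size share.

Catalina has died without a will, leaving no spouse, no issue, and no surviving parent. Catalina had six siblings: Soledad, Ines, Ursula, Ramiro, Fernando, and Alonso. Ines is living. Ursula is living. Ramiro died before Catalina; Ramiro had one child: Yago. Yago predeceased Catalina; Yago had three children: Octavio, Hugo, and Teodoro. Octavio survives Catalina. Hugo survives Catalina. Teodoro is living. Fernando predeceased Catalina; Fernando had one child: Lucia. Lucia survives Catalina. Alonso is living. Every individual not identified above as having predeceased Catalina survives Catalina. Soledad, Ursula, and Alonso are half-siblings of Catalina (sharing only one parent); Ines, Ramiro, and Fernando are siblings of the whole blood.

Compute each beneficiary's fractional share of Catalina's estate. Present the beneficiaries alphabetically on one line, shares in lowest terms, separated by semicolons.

Alonso 1/9; Hugo 2/27; Ines 2/9; Lucia 2/9; Octavio 2/27; Soledad 1/9; Teodoro 2/27; Ursula 1/9

No spouse, descendants, or parent survives, so the estate passes to Catalina's siblings per stirpes.
Half-blood siblings count for one-half the weight of whole-blood siblings at the initial division.
Dividing 1 in proportion to weights (total weight 9/2): Soledad (weight 1/2) → 1/9; Ines (weight 1) → 2/9; Ursula (weight 1/2) → 1/9; Ramiro (weight 1) → 2/9; Fernando (weight 1) → 2/9; Alonso (weight 1/2) → 1/9.
Soledad is living and takes 1/9.
Ines is living and takes 2/9.
Ursula is living and takes 1/9.
Ramiro predeceased; the 2/9 allotted to Ramiro's branch passes to Ramiro's issue by representation.
Yago's line is the sole branch at this level, so the full 2/9 passes to Yago's issue by representation.
The 2/9 is divided into 3 equal shares of 2/27 among Octavio, Hugo, Teodoro.
Octavio is living and takes 2/27.
Hugo is living and takes 2/27.
Teodoro is living and takes 2/27.
Fernando predeceased; the 2/9 allotted to Fernando's branch passes to Fernando's issue by representation.
Lucia is the sole taker at this level and receives the full 2/9.
Alonso is living and takes 1/9.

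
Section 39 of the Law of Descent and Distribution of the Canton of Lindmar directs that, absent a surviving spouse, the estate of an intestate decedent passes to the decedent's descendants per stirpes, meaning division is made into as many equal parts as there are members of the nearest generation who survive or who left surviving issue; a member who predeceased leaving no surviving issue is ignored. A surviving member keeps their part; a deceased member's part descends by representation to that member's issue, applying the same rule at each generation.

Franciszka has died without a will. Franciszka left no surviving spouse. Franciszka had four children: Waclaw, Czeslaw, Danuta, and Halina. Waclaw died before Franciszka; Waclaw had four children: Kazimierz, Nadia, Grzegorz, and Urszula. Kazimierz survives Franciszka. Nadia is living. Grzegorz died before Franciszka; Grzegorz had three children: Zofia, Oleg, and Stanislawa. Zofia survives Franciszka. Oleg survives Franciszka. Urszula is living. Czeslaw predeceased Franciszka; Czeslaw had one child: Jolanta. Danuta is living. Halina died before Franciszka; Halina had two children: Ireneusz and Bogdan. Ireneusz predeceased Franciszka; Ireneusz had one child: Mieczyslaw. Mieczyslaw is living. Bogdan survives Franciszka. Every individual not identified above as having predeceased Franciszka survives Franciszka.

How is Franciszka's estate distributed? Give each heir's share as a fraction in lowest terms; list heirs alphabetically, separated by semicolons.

Bogdan 1/8; Danuta 1/4; Jolanta 1/4; Kazimierz 1/16; Mieczyslaw 1/8; Nadia 1/16; Oleg 1/48; Stanislawa 1/48; Urszula 1/16; Zofia 1/48

There is no surviving spouse, so the entire estate passes to Franciszka's descendants per stirpes.
The estate is divided into 4 equal shares of 1/4 among Waclaw, Czeslaw, Danuta, Halina.
Waclaw predeceased; the 1/4 allotted to Waclaw's branch passes to Waclaw's issue by representation.
The 1/4 is divided into 4 equal shares of 1/16 among Kazimierz, Nadia, Grzegorz, Urszula.
Kazimierz is living and takes 1/16.
Nadia is living and takes 1/16.
Grzegorz predeceased; the 1/16 allotted to Grzegorz's branch passes to Grzegorz's issue by representation.
The 1/16 is divided into 3 equal shares of 1/48 among Zofia, Oleg, Stanislawa.
Zofia is living and takes 1/48.
Oleg is living and takes 1/48.
Stanislawa is living and takes 1/48.
Urszula is living and takes 1/16.
Czeslaw predeceased; the 1/4 allotted to Czeslaw's branch passes to Czeslaw's issue by representation.
Jolanta is the sole taker at this level and receives the full 1/4.
Danuta is living and takes 1/4.
Halina predeceased; the 1/4 allotted to Halina's branch passes to Halina's issue by representation.
The 1/4 is divided into 2 equal shares of 1/8 among Ireneusz, Bogdan.
Ireneusz predeceased; the 1/8 allotted to Ireneusz's branch passes to Ireneusz's issue by representation.
Mieczyslaw is the sole taker at this level and receives the full 1/8.
Bogdan is living and takes 1/8.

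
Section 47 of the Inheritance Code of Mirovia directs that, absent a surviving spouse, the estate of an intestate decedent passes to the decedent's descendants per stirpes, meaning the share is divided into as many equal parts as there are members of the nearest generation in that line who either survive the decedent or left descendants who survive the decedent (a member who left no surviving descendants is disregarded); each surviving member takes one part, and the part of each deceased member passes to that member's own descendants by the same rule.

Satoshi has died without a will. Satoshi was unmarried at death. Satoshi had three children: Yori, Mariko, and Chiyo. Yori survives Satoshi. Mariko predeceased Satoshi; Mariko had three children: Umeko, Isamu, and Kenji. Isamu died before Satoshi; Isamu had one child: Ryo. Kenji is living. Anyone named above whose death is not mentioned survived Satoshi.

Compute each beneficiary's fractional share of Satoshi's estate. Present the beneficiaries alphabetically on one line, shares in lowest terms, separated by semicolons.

There is no surviving spouse, so the entire estate passes to Satoshi's descendants per stirpes.
The estate is divided into 3 equal shares of 1/3 among Yori, Mariko, Chiyo.
Yori is living and takes 1/3.
Mariko predeceased; the 1/3 allotted to Mariko's branch passes to Mariko's issue by representation.
The 1/3 is divided into 3 equal shares of 1/9 among Umeko, Isamu, Kenji.
Umeko is living and takes 1/9.
Isamu predeceased; the 1/9 allotted to Isamu's branch passes to Isamu's issue by representation.
Ryo is the sole taker at this level and receives the full 1/9.
Kenji is living and takes 1/9.
Chiyo is living and takes 1/3.

Chiyo 1/3; Kenji 1/9; Ryo 1/9; Umeko 1/9; Yori 1/3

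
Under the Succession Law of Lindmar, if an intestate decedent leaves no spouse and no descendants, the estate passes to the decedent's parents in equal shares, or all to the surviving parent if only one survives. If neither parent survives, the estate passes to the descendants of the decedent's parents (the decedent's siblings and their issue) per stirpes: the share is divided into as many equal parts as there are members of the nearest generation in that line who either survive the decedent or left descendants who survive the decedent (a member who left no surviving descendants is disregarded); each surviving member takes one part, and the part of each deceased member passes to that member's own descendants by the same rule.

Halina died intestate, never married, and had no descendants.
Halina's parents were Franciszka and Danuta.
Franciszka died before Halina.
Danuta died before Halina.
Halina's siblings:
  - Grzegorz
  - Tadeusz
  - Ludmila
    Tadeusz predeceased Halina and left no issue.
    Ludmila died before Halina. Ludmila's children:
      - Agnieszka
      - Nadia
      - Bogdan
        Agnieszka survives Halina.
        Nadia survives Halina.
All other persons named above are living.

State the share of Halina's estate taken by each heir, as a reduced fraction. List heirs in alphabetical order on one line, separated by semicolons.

Neither parent survives and there are no descendants, so the estate passes to Halina's siblings and their issue per stirpes.
Tadeusz left no surviving issue, so that branch lapses and is disregarded.
The estate is divided into 2 equal shares of 1/2 among Grzegorz, Ludmila.
Grzegorz is living and takes 1/2.
Ludmila predeceased; the 1/2 allotted to Ludmila's branch passes to Ludmila's issue by representation.
The 1/2 is divided into 3 equal shares of 1/6 among Agnieszka, Nadia, Bogdan.
Agnieszka is living and takes 1/6.
Nadia is living and takes 1/6.
Bogdan is living and takes 1/6.

Agnieszka 1/6; Bogdan 1/6; Grzegorz 1/2; Nadia 1/6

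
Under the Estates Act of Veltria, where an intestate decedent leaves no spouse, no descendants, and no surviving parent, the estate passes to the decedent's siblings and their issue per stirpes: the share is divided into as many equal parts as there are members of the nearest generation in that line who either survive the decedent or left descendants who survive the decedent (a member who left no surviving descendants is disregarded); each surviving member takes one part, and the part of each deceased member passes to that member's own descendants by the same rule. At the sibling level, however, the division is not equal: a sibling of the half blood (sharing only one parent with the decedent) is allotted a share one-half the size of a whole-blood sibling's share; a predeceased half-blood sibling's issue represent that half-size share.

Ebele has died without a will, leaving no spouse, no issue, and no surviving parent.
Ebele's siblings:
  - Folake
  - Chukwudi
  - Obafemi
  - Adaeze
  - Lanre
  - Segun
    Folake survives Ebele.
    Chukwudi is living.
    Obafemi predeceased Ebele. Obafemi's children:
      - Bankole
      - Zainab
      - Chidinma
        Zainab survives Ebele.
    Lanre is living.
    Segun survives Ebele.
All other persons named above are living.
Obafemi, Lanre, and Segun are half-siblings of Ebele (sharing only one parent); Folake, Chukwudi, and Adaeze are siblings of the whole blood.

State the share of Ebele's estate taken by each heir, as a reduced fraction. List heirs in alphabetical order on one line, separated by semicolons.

Adaeze 2/9; Bankole 1/27; Chidinma 1/27; Chukwudi 2/9; Folake 2/9; Lanre 1/9; Segun 1/9; Zainab 1/27

No spouse, descendants, or parent survives, so the estate passes to Ebele's siblings per stirpes.
Half-blood siblings count for one-half the weight of whole-blood siblings at the initial division.
Dividing 1 in proportion to weights (total weight 9/2): Folake (weight 1) → 2/9; Chukwudi (weight 1) → 2/9; Obafemi (weight 1/2) → 1/9; Adaeze (weight 1) → 2/9; Lanre (weight 1/2) → 1/9; Segun (weight 1/2) → 1/9.
Folake is living and takes 2/9.
Chukwudi is living and takes 2/9.
Obafemi predeceased; the 1/9 allotted to Obafemi's branch passes to Obafemi's issue by representation.
The 1/9 is divided into 3 equal shares of 1/27 among Bankole, Zainab, Chidinma.
Bankole is living and takes 1/27.
Zainab is living and takes 1/27.
Chidinma is living and takes 1/27.
Adaeze is living and takes 2/9.
Lanre is living and takes 1/9.
Segun is living and takes 1/9.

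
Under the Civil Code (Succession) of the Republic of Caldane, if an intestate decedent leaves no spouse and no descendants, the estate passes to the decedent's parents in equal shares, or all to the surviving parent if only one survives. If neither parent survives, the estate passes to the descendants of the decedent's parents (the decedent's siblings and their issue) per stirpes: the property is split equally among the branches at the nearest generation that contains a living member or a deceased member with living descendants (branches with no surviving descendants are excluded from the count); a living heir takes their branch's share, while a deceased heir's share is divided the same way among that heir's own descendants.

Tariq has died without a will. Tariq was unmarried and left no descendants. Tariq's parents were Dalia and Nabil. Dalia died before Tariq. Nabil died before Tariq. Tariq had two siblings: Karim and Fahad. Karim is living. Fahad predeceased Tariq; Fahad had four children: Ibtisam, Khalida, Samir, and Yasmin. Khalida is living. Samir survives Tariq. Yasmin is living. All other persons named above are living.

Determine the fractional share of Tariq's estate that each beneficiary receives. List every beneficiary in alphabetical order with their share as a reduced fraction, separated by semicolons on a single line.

Ibtisam 1/8; Karim 1/2; Khalida 1/8; Samir 1/8; Yasmin 1/8

Neither parent survives and there are no descendants, so the estate passes to Tariq's siblings and their issue per stirpes.
The estate is divided into 2 equal shares of 1/2 among Karim, Fahad.
Karim is living and takes 1/2.
Fahad predeceased; the 1/2 allotted to Fahad's branch passes to Fahad's issue by representation.
The 1/2 is divided into 4 equal shares of 1/8 among Ibtisam, Khalida, Samir, Yasmin.
Ibtisam is living and takes 1/8.
Khalida is living and takes 1/8.
Samir is living and takes 1/8.
Yasmin is living and takes 1/8.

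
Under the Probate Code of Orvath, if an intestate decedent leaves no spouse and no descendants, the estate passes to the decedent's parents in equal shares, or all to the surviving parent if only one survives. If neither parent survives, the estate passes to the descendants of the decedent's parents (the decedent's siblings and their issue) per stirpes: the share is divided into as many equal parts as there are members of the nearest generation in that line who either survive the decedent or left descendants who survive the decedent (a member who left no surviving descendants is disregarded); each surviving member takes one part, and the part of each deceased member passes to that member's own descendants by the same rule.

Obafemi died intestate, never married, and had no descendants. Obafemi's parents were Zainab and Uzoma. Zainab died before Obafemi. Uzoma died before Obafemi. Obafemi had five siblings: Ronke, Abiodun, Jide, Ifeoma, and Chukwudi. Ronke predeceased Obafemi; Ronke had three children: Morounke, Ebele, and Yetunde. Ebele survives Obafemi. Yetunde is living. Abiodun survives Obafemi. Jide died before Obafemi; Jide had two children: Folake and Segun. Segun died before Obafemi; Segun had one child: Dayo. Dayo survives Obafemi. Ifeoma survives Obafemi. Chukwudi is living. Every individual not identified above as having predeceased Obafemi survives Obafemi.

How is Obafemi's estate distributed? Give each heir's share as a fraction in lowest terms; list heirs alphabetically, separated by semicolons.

Neither parent survives and there are no descendants, so the estate passes to Obafemi's siblings and their issue per stirpes.
The estate is divided into 5 equal shares of 1/5 among Ronke, Abiodun, Jide, Ifeoma, Chukwudi.
Ronke predeceased; the 1/5 allotted to Ronke's branch passes to Ronke's issue by representation.
The 1/5 is divided into 3 equal shares of 1/15 among Morounke, Ebele, Yetunde.
Morounke is living and takes 1/15.
Ebele is living and takes 1/15.
Yetunde is living and takes 1/15.
Abiodun is living and takes 1/5.
Jide predeceased; the 1/5 allotted to Jide's branch passes to Jide's issue by representation.
The 1/5 is divided into 2 equal shares of 1/10 among Folake, Segun.
Folake is living and takes 1/10.
Segun predeceased; the 1/10 allotted to Segun's branch passes to Segun's issue by representation.
Dayo is the sole taker at this level and receives the full 1/10.
Ifeoma is living and takes 1/5.
Chukwudi is living and takes 1/5.

Abiodun 1/5; Chukwudi 1/5; Dayo 1/10; Ebele 1/15; Folake 1/10; Ifeoma 1/5; Morounke 1/15; Yetunde 1/15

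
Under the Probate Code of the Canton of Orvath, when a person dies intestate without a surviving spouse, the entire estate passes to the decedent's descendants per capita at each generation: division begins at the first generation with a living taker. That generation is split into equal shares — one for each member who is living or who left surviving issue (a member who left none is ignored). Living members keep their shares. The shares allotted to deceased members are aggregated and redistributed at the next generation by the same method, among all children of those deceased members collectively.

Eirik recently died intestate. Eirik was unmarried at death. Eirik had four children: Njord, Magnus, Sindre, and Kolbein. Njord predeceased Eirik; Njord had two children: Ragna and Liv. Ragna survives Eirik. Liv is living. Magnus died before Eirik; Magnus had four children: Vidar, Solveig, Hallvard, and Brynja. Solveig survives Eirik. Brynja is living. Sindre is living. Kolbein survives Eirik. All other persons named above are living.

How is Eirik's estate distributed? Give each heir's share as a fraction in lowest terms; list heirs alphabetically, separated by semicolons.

There is no surviving spouse, so the entire estate passes to Eirik's descendants per capita at each generation.
At generation 1 (Njord, Magnus, Sindre, Kolbein) there are 4 shares of (1)/4 = 1/4 each.
Living: Sindre and Kolbein — each takes 1/4.
Deceased: Njord and Magnus. Their combined 1/2 is pooled and carried to generation 2.
At generation 2 (Ragna, Liv, Vidar, Solveig, Hallvard, Brynja) there are 6 shares of (1/2)/6 = 1/12 each.
Living: Ragna, Liv, Vidar, Solveig, Hallvard, and Brynja — each takes 1/12.

Brynja 1/12; Hallvard 1/12; Kolbein 1/4; Liv 1/12; Ragna 1/12; Sindre 1/4; Solveig 1/12; Vidar 1/12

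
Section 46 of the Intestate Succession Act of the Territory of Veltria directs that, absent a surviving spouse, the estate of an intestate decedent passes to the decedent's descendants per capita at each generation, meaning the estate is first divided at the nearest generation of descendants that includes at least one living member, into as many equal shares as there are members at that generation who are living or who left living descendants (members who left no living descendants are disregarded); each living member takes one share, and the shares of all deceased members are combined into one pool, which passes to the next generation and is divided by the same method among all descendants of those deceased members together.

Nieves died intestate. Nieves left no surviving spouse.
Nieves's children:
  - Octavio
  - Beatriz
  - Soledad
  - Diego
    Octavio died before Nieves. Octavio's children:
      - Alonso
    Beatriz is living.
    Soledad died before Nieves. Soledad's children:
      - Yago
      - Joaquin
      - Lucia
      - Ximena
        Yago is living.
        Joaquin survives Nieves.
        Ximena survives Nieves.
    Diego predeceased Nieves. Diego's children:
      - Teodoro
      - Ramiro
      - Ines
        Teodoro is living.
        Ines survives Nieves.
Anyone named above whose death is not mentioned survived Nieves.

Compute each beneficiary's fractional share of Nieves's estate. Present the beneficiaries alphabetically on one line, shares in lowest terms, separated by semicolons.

Alonso 3/32; Beatriz 1/4; Ines 3/32; Joaquin 3/32; Lucia 3/32; Ramiro 3/32; Teodoro 3/32; Ximena 3/32; Yago 3/32

There is no surviving spouse, so the entire estate passes to Nieves's descendants per capita at each generation.
At generation 1 (Octavio, Beatriz, Soledad, Diego) there are 4 shares of (1)/4 = 1/4 each.
Living: Beatriz — each takes 1/4.
Deceased: Octavio, Soledad, and Diego. Their combined 3/4 is pooled and carried to generation 2.
At generation 2 (Alonso, Yago, Joaquin, Lucia, Ximena, Teodoro, Ramiro, Ines) there are 8 shares of (3/4)/8 = 3/32 each.
Living: Alonso, Yago, Joaquin, Lucia, Ximena, Teodoro, Ramiro, and Ines — each takes 3/32.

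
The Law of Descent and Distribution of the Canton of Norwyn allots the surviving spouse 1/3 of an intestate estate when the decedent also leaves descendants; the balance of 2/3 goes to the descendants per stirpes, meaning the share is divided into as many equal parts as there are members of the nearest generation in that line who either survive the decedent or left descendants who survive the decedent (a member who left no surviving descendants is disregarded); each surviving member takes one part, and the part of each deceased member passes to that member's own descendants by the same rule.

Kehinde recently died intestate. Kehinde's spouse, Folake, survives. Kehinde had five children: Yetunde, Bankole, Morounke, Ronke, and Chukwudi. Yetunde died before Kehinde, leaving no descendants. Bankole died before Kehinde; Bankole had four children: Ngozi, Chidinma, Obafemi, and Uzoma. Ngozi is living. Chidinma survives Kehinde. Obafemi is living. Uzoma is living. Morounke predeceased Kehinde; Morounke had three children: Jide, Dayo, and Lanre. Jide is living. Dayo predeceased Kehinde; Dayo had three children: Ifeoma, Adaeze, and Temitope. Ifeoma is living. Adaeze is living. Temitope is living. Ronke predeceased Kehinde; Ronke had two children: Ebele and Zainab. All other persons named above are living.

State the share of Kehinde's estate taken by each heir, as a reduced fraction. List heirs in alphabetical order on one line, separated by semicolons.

Folake, as surviving spouse, takes 1/3.
The remaining 2/3 passes to Kehinde's descendants per stirpes.
Yetunde left no surviving issue, so that branch lapses and is disregarded.
The 2/3 is divided into 4 equal shares of 1/6 among Bankole, Morounke, Ronke, Chukwudi.
Bankole predeceased; the 1/6 allotted to Bankole's branch passes to Bankole's issue by representation.
The 1/6 is divided into 4 equal shares of 1/24 among Ngozi, Chidinma, Obafemi, Uzoma.
Ngozi is living and takes 1/24.
Chidinma is living and takes 1/24.
Obafemi is living and takes 1/24.
Uzoma is living and takes 1/24.
Morounke predeceased; the 1/6 allotted to Morounke's branch passes to Morounke's issue by representation.
The 1/6 is divided into 3 equal shares of 1/18 among Jide, Dayo, Lanre.
Jide is living and takes 1/18.
Dayo predeceased; the 1/18 allotted to Dayo's branch passes to Dayo's issue by representation.
The 1/18 is divided into 3 equal shares of 1/54 among Ifeoma, Adaeze, Temitope.
Ifeoma is living and takes 1/54.
Adaeze is living and takes 1/54.
Temitope is living and takes 1/54.
Lanre is living and takes 1/18.
Ronke predeceased; the 1/6 allotted to Ronke's branch passes to Ronke's issue by representation.
The 1/6 is divided into 2 equal shares of 1/12 among Ebele, Zainab.
Ebele is living and takes 1/12.
Zainab is living and takes 1/12.
Chukwudi is living and takes 1/6.

Adaeze 1/54; Chidinma 1/24; Chukwudi 1/6; Ebele 1/12; Folake 1/3; Ifeoma 1/54; Jide 1/18; Lanre 1/18; Ngozi 1/24; Obafemi 1/24; Temitope 1/54; Uzoma 1/24; Zainab 1/12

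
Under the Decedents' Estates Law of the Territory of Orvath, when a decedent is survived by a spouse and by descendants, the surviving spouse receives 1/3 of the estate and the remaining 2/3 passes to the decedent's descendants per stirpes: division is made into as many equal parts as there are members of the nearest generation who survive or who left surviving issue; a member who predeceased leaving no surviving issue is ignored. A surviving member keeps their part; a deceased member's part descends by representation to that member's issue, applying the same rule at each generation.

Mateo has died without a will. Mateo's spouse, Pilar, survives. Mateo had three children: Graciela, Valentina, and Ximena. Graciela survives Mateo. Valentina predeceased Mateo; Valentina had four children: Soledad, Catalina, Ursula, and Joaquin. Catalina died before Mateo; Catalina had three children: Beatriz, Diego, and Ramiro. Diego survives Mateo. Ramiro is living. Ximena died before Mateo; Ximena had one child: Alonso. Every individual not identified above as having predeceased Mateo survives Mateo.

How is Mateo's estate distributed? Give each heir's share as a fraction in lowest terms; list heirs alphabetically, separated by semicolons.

Pilar, as surviving spouse, takes 1/3.
The remaining 2/3 passes to Mateo's descendants per stirpes.
The 2/3 is divided into 3 equal shares of 2/9 among Graciela, Valentina, Ximena.
Graciela is living and takes 2/9.
Valentina predeceased; the 2/9 allotted to Valentina's branch passes to Valentina's issue by representation.
The 2/9 is divided into 4 equal shares of 1/18 among Soledad, Catalina, Ursula, Joaquin.
Soledad is living and takes 1/18.
Catalina predeceased; the 1/18 allotted to Catalina's branch passes to Catalina's issue by representation.
The 1/18 is divided into 3 equal shares of 1/54 among Beatriz, Diego, Ramiro.
Beatriz is living and takes 1/54.
Diego is living and takes 1/54.
Ramiro is living and takes 1/54.
Ursula is living and takes 1/18.
Joaquin is living and takes 1/18.
Ximena predeceased; the 2/9 allotted to Ximena's branch passes to Ximena's issue by representation.
Alonso is the sole taker at this level and receives the full 2/9.

Alonso 2/9; Beatriz 1/54; Diego 1/54; Graciela 2/9; Joaquin 1/18; Pilar 1/3; Ramiro 1/54; Soledad 1/18; Ursula 1/18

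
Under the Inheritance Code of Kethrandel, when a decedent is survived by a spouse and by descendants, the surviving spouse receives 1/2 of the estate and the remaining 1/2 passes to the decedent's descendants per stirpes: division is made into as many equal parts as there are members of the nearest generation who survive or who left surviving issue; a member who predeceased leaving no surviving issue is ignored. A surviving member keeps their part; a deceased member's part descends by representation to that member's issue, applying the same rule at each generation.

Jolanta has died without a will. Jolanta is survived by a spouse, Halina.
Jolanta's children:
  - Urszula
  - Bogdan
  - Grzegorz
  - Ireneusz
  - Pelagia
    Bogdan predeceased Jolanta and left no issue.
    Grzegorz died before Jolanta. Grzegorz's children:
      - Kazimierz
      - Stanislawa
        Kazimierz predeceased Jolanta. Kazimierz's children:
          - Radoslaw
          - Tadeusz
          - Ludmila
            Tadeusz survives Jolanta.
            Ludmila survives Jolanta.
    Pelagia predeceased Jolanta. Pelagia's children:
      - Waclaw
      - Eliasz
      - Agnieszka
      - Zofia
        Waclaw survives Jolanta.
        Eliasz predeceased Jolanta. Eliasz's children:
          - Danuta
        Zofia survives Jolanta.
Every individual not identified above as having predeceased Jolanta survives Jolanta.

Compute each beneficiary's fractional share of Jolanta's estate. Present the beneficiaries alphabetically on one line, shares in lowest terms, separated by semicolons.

Agnieszka 1/32; Danuta 1/32; Halina 1/2; Ireneusz 1/8; Ludmila 1/48; Radoslaw 1/48; Stanislawa 1/16; Tadeusz 1/48; Urszula 1/8; Waclaw 1/32; Zofia 1/32

Halina, as surviving spouse, takes 1/2.
The remaining 1/2 passes to Jolanta's descendants per stirpes.
Bogdan left no surviving issue, so that branch lapses and is disregarded.
The 1/2 is divided into 4 equal shares of 1/8 among Urszula, Grzegorz, Ireneusz, Pelagia.
Urszula is living and takes 1/8.
Grzegorz predeceased; the 1/8 allotted to Grzegorz's branch passes to Grzegorz's issue by representation.
The 1/8 is divided into 2 equal shares of 1/16 among Kazimierz, Stanislawa.
Kazimierz predeceased; the 1/16 allotted to Kazimierz's branch passes to Kazimierz's issue by representation.
The 1/16 is divided into 3 equal shares of 1/48 among Radoslaw, Tadeusz, Ludmila.
Radoslaw is living and takes 1/48.
Tadeusz is living and takes 1/48.
Ludmila is living and takes 1/48.
Stanislawa is living and takes 1/16.
Ireneusz is living and takes 1/8.
Pelagia predeceased; the 1/8 allotted to Pelagia's branch passes to Pelagia's issue by representation.
The 1/8 is divided into 4 equal shares of 1/32 among Waclaw, Eliasz, Agnieszka, Zofia.
Waclaw is living and takes 1/32.
Eliasz predeceased; the 1/32 allotted to Eliasz's branch passes to Eliasz's issue by representation.
Danuta is the sole taker at this level and receives the full 1/32.
Agnieszka is living and takes 1/32.
Zofia is living and takes 1/32.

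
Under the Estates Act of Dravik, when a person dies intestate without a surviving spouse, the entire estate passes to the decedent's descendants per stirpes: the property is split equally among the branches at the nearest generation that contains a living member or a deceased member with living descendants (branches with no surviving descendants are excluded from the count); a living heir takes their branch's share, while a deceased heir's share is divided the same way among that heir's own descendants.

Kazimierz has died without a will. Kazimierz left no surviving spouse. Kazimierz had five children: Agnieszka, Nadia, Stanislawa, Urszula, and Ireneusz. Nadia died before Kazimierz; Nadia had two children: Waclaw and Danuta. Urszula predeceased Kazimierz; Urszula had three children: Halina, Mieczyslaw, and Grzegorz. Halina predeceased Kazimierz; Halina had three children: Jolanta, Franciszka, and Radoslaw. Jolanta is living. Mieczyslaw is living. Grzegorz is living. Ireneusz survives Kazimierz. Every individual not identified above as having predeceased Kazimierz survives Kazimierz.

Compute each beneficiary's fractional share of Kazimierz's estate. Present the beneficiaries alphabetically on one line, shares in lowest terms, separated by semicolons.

There is no surviving spouse, so the entire estate passes to Kazimierz's descendants per stirpes.
The estate is divided into 5 equal shares of 1/5 among Agnieszka, Nadia, Stanislawa, Urszula, Ireneusz.
Agnieszka is living and takes 1/5.
Nadia predeceased; the 1/5 allotted to Nadia's branch passes to Nadia's issue by representation.
The 1/5 is divided into 2 equal shares of 1/10 among Waclaw, Danuta.
Waclaw is living and takes 1/10.
Danuta is living and takes 1/10.
Stanislawa is living and takes 1/5.
Urszula predeceased; the 1/5 allotted to Urszula's branch passes to Urszula's issue by representation.
The 1/5 is divided into 3 equal shares of 1/15 among Halina, Mieczyslaw, Grzegorz.
Halina predeceased; the 1/15 allotted to Halina's branch passes to Halina's issue by representation.
The 1/15 is divided into 3 equal shares of 1/45 among Jolanta, Franciszka, Radoslaw.
Jolanta is living and takes 1/45.
Franciszka is living and takes 1/45.
Radoslaw is living and takes 1/45.
Mieczyslaw is living and takes 1/15.
Grzegorz is living and takes 1/15.
Ireneusz is living and takes 1/5.

Agnieszka 1/5; Danuta 1/10; Franciszka 1/45; Grzegorz 1/15; Ireneusz 1/5; Jolanta 1/45; Mieczyslaw 1/15; Radoslaw 1/45; Stanislawa 1/5; Waclaw 1/10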